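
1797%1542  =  255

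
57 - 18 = 39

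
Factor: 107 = 107^1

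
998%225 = 98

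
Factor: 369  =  3^2*41^1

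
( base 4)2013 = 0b10000111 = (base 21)69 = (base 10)135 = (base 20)6F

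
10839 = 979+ 9860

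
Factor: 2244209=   11^1 *204019^1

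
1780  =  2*890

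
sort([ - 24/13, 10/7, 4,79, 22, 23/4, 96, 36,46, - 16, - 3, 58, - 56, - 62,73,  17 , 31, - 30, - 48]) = [ - 62,  -  56,-48,-30, - 16,-3, - 24/13,10/7,  4, 23/4,  17, 22 , 31, 36,46,58,73,79, 96] 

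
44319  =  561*79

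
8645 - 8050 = 595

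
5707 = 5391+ 316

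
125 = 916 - 791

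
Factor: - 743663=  - 37^1*101^1*199^1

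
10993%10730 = 263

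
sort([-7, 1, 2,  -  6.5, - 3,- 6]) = [ - 7,  -  6.5,- 6,  -  3, 1, 2]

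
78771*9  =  708939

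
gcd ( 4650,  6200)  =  1550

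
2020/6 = 336 + 2/3 =336.67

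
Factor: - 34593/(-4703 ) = 3^1*13^1*887^1*4703^( -1)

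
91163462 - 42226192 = 48937270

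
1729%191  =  10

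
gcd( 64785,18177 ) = 3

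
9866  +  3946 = 13812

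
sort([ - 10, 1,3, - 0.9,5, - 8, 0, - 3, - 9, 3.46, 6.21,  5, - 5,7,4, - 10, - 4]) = [-10, - 10, - 9,-8,  -  5,- 4, - 3, - 0.9, 0,  1 , 3, 3.46,4,  5 , 5 , 6.21,  7]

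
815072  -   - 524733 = 1339805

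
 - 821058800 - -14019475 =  - 807039325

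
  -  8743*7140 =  - 62425020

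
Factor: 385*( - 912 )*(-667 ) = 234197040 =2^4 * 3^1*5^1*7^1*11^1*19^1*23^1*29^1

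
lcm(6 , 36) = 36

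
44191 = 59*749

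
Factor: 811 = 811^1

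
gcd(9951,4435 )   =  1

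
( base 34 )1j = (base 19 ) 2F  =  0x35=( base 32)1l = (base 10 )53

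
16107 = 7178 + 8929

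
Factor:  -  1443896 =-2^3 * 101^1*1787^1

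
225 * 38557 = 8675325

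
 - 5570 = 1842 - 7412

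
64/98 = 32/49=0.65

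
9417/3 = 3139 = 3139.00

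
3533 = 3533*1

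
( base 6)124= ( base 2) 110100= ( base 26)20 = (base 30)1M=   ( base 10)52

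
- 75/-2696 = 75/2696 = 0.03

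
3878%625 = 128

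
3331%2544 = 787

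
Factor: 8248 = 2^3*1031^1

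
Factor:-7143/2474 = -2^(-1)*3^1*1237^(-1 )*2381^1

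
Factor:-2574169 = - 13^1*198013^1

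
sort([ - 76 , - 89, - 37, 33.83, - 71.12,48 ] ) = [ - 89,-76, - 71.12, - 37,33.83,48]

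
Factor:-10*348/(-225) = 2^3*3^( - 1)*5^(-1)*29^1 = 232/15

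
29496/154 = 191  +  41/77=191.53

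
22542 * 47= 1059474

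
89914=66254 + 23660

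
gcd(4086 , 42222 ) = 1362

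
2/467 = 2/467 = 0.00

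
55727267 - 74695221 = - 18967954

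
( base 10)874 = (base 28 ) 136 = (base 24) 1CA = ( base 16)36A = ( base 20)23E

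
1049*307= 322043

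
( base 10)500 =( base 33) F5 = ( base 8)764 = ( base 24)kk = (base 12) 358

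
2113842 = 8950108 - 6836266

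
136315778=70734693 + 65581085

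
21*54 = 1134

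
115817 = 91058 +24759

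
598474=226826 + 371648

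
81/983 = 81/983 = 0.08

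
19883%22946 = 19883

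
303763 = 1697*179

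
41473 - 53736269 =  - 53694796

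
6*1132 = 6792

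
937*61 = 57157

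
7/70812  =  1/10116 = 0.00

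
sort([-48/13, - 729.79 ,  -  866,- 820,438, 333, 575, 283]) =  [-866, - 820,  -  729.79, - 48/13, 283, 333, 438, 575] 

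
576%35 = 16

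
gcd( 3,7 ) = 1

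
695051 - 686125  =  8926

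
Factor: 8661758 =2^1*7^1*19^1*32563^1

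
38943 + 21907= 60850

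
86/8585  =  86/8585=0.01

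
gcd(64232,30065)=7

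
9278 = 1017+8261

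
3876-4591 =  - 715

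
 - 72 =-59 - 13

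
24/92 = 6/23 = 0.26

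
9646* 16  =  154336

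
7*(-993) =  - 6951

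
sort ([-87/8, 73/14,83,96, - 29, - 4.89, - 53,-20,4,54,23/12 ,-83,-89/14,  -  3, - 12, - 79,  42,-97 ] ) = [  -  97,  -  83, - 79, - 53, - 29 ,-20, - 12 , - 87/8,-89/14,-4.89,-3,23/12, 4, 73/14, 42 , 54, 83 , 96]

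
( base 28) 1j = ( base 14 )35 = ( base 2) 101111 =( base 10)47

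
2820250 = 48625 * 58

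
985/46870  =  197/9374 = 0.02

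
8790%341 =265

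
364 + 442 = 806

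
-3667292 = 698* ( - 5254)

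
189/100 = 189/100 = 1.89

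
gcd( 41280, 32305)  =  5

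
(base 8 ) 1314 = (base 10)716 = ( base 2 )1011001100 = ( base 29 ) OK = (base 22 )1ac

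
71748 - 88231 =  - 16483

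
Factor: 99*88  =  8712 = 2^3*3^2*11^2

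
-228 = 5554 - 5782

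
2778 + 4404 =7182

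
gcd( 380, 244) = 4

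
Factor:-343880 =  - 2^3*5^1*8597^1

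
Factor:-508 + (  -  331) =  - 839  =  - 839^1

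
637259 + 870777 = 1508036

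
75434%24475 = 2009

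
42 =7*6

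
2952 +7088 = 10040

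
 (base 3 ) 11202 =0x80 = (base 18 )72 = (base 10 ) 128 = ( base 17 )79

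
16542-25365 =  - 8823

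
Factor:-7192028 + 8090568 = 2^2*5^1 * 44927^1 = 898540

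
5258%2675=2583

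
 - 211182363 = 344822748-556005111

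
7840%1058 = 434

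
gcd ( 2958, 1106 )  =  2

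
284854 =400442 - 115588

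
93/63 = 31/21= 1.48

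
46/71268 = 23/35634 = 0.00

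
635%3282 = 635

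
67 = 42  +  25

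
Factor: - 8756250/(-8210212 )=4378125/4105106=2^(  -  1)*3^1 * 5^5*467^1 * 2052553^(-1)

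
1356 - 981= 375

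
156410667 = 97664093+58746574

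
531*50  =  26550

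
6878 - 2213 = 4665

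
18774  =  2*9387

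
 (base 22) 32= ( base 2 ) 1000100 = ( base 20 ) 38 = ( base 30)28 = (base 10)68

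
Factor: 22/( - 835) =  - 2^1*5^( - 1)*11^1*167^( - 1)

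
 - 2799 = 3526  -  6325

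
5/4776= 5/4776 = 0.00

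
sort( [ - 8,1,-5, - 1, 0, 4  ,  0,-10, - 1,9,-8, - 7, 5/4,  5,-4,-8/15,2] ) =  [ - 10, - 8,  -  8, - 7, -5, - 4,-1, - 1, - 8/15, 0,0, 1, 5/4, 2, 4 , 5,9]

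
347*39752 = 13793944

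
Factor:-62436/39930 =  - 2^1*5^( - 1 )*11^(-1 )*43^1= -86/55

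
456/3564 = 38/297 = 0.13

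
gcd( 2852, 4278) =1426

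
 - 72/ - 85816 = 9/10727 = 0.00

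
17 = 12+5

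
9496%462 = 256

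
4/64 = 1/16 = 0.06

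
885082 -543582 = 341500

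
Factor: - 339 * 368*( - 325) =2^4*3^1*5^2*13^1*23^1*113^1 = 40544400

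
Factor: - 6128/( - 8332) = 2^2 * 383^1*2083^ (- 1) = 1532/2083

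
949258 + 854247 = 1803505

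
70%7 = 0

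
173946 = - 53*( - 3282) 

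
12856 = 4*3214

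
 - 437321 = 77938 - 515259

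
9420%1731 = 765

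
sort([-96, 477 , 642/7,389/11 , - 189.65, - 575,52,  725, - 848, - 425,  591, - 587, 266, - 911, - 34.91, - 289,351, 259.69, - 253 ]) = [ - 911,-848, - 587,- 575 , - 425, - 289, - 253, - 189.65,-96,-34.91,389/11, 52,642/7,259.69,266,351,477,591,  725 ] 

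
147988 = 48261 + 99727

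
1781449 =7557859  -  5776410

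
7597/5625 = 1  +  1972/5625 = 1.35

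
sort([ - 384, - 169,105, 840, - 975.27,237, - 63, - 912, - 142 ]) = [ - 975.27, - 912, -384,-169, - 142 , - 63,105,  237,  840] 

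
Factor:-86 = -2^1*43^1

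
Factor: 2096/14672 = 7^(  -  1 )=1/7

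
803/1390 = 803/1390 = 0.58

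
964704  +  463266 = 1427970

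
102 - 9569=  - 9467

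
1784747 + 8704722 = 10489469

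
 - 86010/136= - 43005/68 = - 632.43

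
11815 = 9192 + 2623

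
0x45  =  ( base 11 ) 63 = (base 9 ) 76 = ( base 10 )69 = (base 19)3C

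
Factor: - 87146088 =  - 2^3 * 3^1*1223^1*2969^1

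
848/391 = 848/391 = 2.17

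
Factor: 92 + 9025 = 3^2*1013^1 = 9117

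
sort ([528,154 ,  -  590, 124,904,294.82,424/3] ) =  [-590, 124,424/3,154,294.82, 528,904] 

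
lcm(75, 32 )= 2400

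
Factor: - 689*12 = -8268 = - 2^2*3^1 *13^1*53^1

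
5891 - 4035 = 1856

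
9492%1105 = 652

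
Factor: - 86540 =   -  2^2 * 5^1*4327^1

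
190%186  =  4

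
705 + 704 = 1409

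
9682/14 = 4841/7 = 691.57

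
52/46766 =26/23383 =0.00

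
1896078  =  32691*58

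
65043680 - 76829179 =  - 11785499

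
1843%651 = 541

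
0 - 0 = 0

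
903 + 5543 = 6446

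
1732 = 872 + 860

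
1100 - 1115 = - 15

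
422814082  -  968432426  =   - 545618344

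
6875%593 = 352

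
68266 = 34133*2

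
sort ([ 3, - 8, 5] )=[ - 8 , 3, 5]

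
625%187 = 64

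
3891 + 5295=9186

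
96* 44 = 4224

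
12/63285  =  4/21095=0.00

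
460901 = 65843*7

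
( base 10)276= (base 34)84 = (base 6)1140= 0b100010100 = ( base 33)8C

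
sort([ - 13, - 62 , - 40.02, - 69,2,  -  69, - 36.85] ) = [ - 69, - 69,- 62, - 40.02, - 36.85, - 13, 2 ]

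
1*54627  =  54627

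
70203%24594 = 21015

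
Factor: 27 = 3^3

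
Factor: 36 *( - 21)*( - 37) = 27972= 2^2*3^3*7^1*37^1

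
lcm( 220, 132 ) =660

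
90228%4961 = 930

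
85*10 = 850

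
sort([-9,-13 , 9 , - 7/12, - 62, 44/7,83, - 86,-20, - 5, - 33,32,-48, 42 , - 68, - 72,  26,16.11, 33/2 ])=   [-86,- 72,  -  68 , -62,-48,  -  33 , - 20,-13,  -  9,-5,-7/12,44/7, 9,16.11, 33/2, 26,  32, 42 , 83 ] 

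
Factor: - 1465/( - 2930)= 1/2=2^( - 1 ) 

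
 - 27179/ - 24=1132 + 11/24 = 1132.46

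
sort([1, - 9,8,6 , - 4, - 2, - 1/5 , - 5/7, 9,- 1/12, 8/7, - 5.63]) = [ - 9, -5.63,-4, - 2 , - 5/7, - 1/5,-1/12,1, 8/7, 6,8,9]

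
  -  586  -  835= - 1421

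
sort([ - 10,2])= [ - 10, 2 ] 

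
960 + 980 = 1940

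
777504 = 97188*8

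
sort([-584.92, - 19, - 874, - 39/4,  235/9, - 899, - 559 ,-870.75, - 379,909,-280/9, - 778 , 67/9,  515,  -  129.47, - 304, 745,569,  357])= [ - 899, - 874, - 870.75, - 778, - 584.92, - 559,  -  379, - 304, - 129.47,  -  280/9, - 19, - 39/4, 67/9, 235/9, 357, 515, 569,745 , 909]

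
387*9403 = 3638961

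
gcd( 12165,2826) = 3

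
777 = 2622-1845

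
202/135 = 1 + 67/135 =1.50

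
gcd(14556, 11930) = 2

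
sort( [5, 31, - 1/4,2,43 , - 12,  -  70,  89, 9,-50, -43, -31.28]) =[-70,-50, - 43 , - 31.28,-12, - 1/4, 2, 5,  9 , 31 , 43, 89]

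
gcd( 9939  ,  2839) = 1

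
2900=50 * 58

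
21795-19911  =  1884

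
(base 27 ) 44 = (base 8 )160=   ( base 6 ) 304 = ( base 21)57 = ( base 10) 112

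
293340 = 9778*30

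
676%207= 55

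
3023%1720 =1303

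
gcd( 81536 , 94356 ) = 4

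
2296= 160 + 2136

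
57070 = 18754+38316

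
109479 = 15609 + 93870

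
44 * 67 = 2948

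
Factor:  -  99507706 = -2^1*23^1*31^2*2251^1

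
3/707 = 3/707 =0.00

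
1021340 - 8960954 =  - 7939614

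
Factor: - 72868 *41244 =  -3005367792 = - 2^4*3^1*7^1 *491^1*18217^1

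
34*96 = 3264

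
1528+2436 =3964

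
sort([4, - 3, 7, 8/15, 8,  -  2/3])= [ - 3, - 2/3, 8/15,4,7, 8]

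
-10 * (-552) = 5520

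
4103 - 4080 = 23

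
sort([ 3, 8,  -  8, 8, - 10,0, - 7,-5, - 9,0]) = [-10, - 9 , - 8,-7, - 5, 0 , 0,  3, 8 , 8 ]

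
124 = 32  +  92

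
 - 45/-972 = 5/108= 0.05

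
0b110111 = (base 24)27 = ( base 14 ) 3d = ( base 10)55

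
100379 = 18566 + 81813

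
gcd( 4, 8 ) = 4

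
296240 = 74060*4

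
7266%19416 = 7266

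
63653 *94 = 5983382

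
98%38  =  22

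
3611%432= 155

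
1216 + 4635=5851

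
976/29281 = 976/29281 =0.03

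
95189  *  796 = 75770444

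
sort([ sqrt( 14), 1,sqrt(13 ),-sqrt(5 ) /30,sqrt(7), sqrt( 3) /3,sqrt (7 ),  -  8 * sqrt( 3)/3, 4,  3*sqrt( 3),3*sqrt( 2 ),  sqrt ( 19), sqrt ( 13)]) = [ - 8 *sqrt( 3)/3 , - sqrt(5) /30, sqrt( 3 ) /3  ,  1,sqrt(7 ) , sqrt( 7) , sqrt( 13),  sqrt( 13 ), sqrt(14) , 4 , 3* sqrt( 2 ), sqrt( 19 ),  3*sqrt (3 )]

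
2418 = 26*93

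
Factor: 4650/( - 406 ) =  - 3^1*5^2*7^(  -  1 )*29^( - 1)*  31^1 = -2325/203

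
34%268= 34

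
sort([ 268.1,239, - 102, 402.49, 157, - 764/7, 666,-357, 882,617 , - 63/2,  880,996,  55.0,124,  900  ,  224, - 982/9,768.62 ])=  [ - 357,-764/7, - 982/9,-102, - 63/2,55.0,124, 157 , 224,239, 268.1,  402.49,617, 666,768.62, 880, 882, 900, 996 ] 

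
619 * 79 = 48901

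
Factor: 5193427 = 5193427^1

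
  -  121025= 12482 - 133507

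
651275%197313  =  59336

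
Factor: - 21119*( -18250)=385421750 = 2^1*5^3 *7^2*73^1*431^1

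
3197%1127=943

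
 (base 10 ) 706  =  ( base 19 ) 1I3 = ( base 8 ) 1302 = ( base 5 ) 10311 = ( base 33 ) ld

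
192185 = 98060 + 94125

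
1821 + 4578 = 6399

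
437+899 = 1336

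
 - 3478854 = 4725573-8204427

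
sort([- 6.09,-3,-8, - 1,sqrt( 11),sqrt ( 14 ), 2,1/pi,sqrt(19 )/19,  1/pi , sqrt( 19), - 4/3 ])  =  [ - 8, - 6.09, - 3,- 4/3, - 1,sqrt( 19)/19,1/pi,1/pi,  2, sqrt( 11),sqrt( 14), sqrt(19 )]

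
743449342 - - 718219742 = 1461669084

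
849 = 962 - 113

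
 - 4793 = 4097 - 8890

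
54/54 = 1 = 1.00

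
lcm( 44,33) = 132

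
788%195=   8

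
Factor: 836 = 2^2 * 11^1  *19^1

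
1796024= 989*1816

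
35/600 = 7/120 = 0.06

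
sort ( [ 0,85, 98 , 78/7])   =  [0 , 78/7,85,98 ]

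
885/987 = 295/329= 0.90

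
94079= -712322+806401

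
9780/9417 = 1 + 121/3139=1.04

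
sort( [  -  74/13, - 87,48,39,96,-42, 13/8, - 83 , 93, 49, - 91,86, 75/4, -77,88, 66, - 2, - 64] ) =[ - 91 , - 87, - 83,  -  77, - 64, - 42, - 74/13 , - 2, 13/8,75/4,39,48,49, 66,  86  ,  88,93,  96]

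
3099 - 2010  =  1089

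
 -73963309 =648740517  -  722703826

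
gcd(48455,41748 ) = 1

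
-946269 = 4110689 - 5056958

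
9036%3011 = 3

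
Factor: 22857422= 2^1*7^2 *233239^1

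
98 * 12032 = 1179136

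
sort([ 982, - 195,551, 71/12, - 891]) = [-891, - 195, 71/12,  551 , 982]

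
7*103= 721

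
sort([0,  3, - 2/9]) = [ - 2/9,0,3] 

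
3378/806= 4+77/403 = 4.19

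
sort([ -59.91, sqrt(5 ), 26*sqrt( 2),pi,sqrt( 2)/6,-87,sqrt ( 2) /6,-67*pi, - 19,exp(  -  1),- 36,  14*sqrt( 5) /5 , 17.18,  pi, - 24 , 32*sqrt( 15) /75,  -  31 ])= [ - 67*pi,-87,-59.91, - 36, - 31,-24,-19, sqrt( 2)/6,  sqrt( 2) /6, exp ( - 1) , 32*sqrt( 15 )/75, sqrt( 5 ),pi,  pi , 14*sqrt ( 5) /5,  17.18,  26*sqrt( 2)]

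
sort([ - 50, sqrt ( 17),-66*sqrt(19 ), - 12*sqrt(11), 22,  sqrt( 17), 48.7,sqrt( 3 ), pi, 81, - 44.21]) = [- 66*sqrt( 19), - 50,- 44.21, - 12*sqrt ( 11), sqrt(3), pi , sqrt( 17 ),sqrt ( 17), 22,48.7 , 81] 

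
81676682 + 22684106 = 104360788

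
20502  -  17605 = 2897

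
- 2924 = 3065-5989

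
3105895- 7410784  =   -4304889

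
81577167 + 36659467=118236634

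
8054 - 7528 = 526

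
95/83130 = 19/16626 = 0.00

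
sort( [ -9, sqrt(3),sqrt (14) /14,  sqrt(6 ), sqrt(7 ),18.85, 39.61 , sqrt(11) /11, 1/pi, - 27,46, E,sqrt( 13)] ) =[ - 27, - 9, sqrt(14) /14, sqrt(11) /11,1/pi, sqrt(3 ) , sqrt(6 ), sqrt (7), E, sqrt( 13),18.85,39.61, 46 ]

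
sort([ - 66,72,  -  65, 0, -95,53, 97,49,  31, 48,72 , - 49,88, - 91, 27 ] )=[-95, - 91, - 66,  -  65, - 49,0, 27,  31, 48 , 49, 53, 72 , 72,88, 97 ] 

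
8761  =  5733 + 3028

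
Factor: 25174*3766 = 94805284 = 2^2*7^1* 41^1*269^1*307^1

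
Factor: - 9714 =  - 2^1 * 3^1*1619^1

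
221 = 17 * 13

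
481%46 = 21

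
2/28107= 2/28107 = 0.00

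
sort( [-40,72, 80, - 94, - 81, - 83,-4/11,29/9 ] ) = [ - 94, - 83, - 81, - 40, - 4/11,29/9,72,80]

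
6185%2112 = 1961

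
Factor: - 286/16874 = -59^( - 1 ) = -1/59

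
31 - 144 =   -  113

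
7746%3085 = 1576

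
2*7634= 15268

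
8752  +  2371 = 11123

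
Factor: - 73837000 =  - 2^3*5^3*47^1*1571^1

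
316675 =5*63335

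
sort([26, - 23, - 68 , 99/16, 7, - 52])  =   [ - 68,-52, - 23, 99/16 , 7,  26 ]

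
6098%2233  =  1632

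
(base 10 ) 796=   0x31C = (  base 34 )NE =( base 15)381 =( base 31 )pl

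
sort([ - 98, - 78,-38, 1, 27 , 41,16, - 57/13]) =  [ - 98,-78, - 38, - 57/13, 1, 16, 27,41 ]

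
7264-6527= 737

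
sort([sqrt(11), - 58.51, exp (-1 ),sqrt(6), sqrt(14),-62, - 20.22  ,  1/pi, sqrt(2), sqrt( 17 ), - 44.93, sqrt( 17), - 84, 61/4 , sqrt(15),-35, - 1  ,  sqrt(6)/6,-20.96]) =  [ - 84,- 62,-58.51, - 44.93, -35,-20.96, - 20.22, - 1,1/pi,exp( - 1),sqrt( 6)/6, sqrt(2), sqrt(6 ), sqrt( 11 ),  sqrt(14),sqrt( 15 ), sqrt( 17),sqrt(17),61/4]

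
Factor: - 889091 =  - 7^1*157^1*809^1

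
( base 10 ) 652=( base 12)464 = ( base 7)1621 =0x28c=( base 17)246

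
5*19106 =95530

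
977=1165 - 188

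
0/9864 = 0=0.00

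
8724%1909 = 1088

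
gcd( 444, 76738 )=74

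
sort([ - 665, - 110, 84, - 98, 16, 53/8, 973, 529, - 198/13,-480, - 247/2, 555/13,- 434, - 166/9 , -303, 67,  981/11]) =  [ - 665, - 480 ,-434, - 303, - 247/2,- 110, - 98, - 166/9, - 198/13, 53/8, 16,555/13, 67,84, 981/11,529, 973]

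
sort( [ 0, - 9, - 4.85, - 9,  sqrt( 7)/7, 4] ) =[ - 9, -9, - 4.85,0, sqrt(7 ) /7,4]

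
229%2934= 229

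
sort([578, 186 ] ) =[186,578 ]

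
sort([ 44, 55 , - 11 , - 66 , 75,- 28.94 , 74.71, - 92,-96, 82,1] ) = [-96, -92 ,- 66,-28.94,-11,1,44,55,74.71,75, 82 ] 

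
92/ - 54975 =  - 92/54975 = - 0.00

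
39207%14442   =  10323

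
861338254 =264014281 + 597323973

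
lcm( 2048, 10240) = 10240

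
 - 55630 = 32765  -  88395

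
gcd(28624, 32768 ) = 16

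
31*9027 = 279837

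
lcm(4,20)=20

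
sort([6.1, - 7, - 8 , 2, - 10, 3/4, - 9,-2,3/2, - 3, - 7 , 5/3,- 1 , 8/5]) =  [ - 10  ,-9, - 8, -7,-7, - 3, - 2, - 1, 3/4, 3/2  ,  8/5, 5/3  ,  2, 6.1 ] 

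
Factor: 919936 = 2^7*7187^1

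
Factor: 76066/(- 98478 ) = -38033/49239 = - 3^( - 2)*73^1*521^1*5471^( - 1 )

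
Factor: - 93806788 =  - 2^2 * 23^1* 1019639^1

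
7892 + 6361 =14253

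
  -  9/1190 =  - 1+1181/1190 =- 0.01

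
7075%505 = 5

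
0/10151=0=0.00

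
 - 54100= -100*541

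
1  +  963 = 964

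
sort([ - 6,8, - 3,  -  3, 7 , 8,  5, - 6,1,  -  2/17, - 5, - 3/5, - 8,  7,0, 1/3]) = [ - 8, -6  , - 6, - 5, - 3, - 3,- 3/5, - 2/17,0, 1/3,1, 5,7, 7,8, 8]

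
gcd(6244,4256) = 28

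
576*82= 47232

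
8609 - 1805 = 6804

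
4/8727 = 4/8727 = 0.00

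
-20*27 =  - 540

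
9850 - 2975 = 6875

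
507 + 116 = 623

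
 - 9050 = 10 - 9060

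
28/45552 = 7/11388= 0.00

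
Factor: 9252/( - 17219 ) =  - 2^2*3^2*67^(- 1 ) = - 36/67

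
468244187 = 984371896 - 516127709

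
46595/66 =46595/66 =705.98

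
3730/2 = 1865 =1865.00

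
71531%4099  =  1848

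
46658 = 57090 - 10432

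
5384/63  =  5384/63 = 85.46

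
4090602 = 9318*439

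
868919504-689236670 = 179682834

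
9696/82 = 118 + 10/41 = 118.24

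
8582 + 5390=13972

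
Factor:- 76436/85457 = - 2^2 *197^1*881^(  -  1 ) =- 788/881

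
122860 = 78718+44142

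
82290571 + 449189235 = 531479806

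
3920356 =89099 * 44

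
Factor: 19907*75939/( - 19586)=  - 1511717673/19586 = -2^( - 1)*3^1*7^( - 1)*17^2*1171^1*1399^(  -  1)*1489^1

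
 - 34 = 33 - 67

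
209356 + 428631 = 637987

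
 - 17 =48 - 65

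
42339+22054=64393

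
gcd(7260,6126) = 6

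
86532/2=43266= 43266.00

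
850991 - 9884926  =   - 9033935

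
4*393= 1572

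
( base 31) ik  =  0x242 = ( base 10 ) 578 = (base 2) 1001000010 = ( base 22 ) 146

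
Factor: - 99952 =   -  2^4*6247^1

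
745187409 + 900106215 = 1645293624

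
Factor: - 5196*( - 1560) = 8105760 = 2^5*3^2*5^1*13^1  *  433^1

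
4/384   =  1/96 =0.01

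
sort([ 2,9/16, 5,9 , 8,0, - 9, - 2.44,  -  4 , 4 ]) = [ - 9, - 4, - 2.44,0, 9/16,2,4, 5, 8,9]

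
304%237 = 67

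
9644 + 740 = 10384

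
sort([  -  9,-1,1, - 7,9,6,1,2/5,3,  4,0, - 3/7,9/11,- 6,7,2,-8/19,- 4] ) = [ - 9,  -  7,-6, - 4, - 1,  -  3/7, - 8/19, 0,2/5 , 9/11, 1,1, 2,3,4,6,7,9 ]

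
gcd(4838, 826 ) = 118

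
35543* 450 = 15994350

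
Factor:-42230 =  - 2^1 * 5^1* 41^1*103^1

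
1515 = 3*505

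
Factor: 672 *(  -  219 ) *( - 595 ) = 87564960 = 2^5 * 3^2*5^1 * 7^2*17^1*73^1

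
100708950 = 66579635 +34129315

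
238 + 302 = 540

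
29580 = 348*85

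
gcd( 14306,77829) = 1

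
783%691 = 92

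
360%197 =163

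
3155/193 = 16+67/193 = 16.35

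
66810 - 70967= - 4157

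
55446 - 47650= 7796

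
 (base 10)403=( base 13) 250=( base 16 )193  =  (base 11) 337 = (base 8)623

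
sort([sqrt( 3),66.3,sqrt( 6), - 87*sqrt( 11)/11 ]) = [ - 87 * sqrt(11)/11,sqrt( 3),sqrt ( 6),66.3]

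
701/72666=701/72666 = 0.01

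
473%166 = 141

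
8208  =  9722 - 1514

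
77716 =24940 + 52776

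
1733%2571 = 1733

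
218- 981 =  - 763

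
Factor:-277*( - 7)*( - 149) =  - 7^1*149^1*277^1 = - 288911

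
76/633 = 76/633 = 0.12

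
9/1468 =9/1468  =  0.01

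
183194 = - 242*( - 757 ) 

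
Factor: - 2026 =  - 2^1*1013^1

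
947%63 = 2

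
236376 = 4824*49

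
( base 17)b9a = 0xd0e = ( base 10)3342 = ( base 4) 310032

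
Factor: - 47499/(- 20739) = 31^( - 1 )*71^1=71/31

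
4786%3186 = 1600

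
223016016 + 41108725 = 264124741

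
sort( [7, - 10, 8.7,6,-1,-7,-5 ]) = [ - 10, - 7, - 5, - 1,6, 7, 8.7]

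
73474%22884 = 4822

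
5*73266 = 366330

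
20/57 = 20/57 = 0.35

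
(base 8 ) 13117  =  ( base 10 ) 5711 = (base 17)12cg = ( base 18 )HB5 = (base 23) ai7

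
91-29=62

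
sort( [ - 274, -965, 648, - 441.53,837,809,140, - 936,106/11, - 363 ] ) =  [ - 965 ,- 936,  -  441.53, - 363,  -  274  ,  106/11,140,648,809,837 ]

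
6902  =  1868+5034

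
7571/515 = 7571/515 = 14.70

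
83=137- 54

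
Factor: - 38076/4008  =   - 19/2 = - 2^(  -  1)*19^1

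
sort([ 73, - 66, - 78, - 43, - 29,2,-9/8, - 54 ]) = [-78, - 66, - 54, - 43, - 29, - 9/8,2,73]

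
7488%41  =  26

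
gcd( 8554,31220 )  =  14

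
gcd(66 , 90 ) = 6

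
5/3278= 5/3278  =  0.00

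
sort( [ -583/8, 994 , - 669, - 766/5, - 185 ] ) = [-669,- 185,-766/5,  -  583/8 , 994]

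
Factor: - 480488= - 2^3*17^1*3533^1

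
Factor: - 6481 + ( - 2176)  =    -  11^1*787^1 = -8657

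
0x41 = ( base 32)21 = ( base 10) 65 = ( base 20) 35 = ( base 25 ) 2f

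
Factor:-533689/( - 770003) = 673^1*971^( - 1) = 673/971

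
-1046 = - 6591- - 5545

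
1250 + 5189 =6439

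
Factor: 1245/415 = 3  =  3^1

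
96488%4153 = 969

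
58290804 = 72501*804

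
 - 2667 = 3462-6129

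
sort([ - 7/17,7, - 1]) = [ - 1, - 7/17,7 ]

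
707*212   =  149884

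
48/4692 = 4/391 =0.01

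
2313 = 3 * 771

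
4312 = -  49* (-88)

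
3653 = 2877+776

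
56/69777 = 56/69777= 0.00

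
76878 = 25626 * 3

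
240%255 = 240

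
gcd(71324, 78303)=1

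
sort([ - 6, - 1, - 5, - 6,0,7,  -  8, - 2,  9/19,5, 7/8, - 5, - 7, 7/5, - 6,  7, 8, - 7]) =[ - 8, -7, - 7,-6, - 6, - 6,-5 , - 5,-2, - 1,0 , 9/19,7/8, 7/5, 5, 7,7,8 ] 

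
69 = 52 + 17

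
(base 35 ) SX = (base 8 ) 1765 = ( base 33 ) UN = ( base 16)3f5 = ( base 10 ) 1013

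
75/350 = 3/14 = 0.21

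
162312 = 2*81156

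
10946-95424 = -84478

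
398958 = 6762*59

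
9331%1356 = 1195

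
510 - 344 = 166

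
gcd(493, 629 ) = 17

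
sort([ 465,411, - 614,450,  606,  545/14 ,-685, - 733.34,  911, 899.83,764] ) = [ - 733.34, - 685, - 614,545/14, 411,450,465,606,764,  899.83, 911]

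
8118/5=1623 + 3/5=1623.60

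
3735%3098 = 637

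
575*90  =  51750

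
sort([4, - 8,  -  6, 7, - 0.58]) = [ - 8, - 6,  -  0.58,4,7 ] 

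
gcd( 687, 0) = 687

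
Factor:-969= - 3^1*17^1*19^1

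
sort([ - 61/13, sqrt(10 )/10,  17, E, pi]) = [ - 61/13,sqrt ( 10)/10, E, pi, 17]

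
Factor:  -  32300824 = -2^3*113^1*35731^1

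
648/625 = 1 +23/625 = 1.04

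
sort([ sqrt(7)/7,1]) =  [ sqrt( 7)/7,  1] 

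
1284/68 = 18 + 15/17 = 18.88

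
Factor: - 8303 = -19^2*23^1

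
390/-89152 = -1 + 44381/44576=- 0.00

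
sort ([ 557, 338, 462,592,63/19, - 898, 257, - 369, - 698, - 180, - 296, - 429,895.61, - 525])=[ - 898 , - 698 , -525, - 429, - 369, - 296,-180, 63/19, 257, 338,462, 557,592 , 895.61 ]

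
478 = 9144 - 8666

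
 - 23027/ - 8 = 2878 + 3/8 = 2878.38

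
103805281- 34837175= 68968106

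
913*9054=8266302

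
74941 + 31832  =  106773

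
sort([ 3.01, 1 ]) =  [1,  3.01] 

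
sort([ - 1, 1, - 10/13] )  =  [ - 1,  -  10/13, 1 ] 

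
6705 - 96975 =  -90270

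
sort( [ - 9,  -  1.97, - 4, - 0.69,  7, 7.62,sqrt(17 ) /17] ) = [ - 9, - 4,-1.97,-0.69, sqrt(17 )/17,7,7.62 ] 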